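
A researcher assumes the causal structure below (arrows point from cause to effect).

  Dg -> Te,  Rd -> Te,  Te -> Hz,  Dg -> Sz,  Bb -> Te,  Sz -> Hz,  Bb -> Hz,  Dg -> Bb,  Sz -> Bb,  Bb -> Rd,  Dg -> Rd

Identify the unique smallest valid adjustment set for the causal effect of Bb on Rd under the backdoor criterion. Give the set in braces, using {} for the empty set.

{Dg}

Variables eligible for adjustment (non-descendants of Bb, excluding Bb and Rd): {Dg, Sz}.
Backdoor paths from Bb to Rd:
  P1: Bb <- Dg -> Sz -> Hz <- Te <- Rd
  P2: Bb <- Dg -> Rd
  P3: Bb <- Dg -> Te <- Rd
  P4: Bb <- Sz <- Dg -> Rd
  P5: Bb <- Sz <- Dg -> Te <- Rd
  P6: Bb <- Sz -> Hz <- Te <- Dg -> Rd
  P7: Bb <- Sz -> Hz <- Te <- Rd
The empty set is not sufficient: P2 (Bb <- Dg -> Rd) has no collider blocking it and no conditioned non-collider, so it is open.
Try {Dg}:
  P1: blocked at fork node Dg ∈ conditioning set.
  P2: blocked at fork node Dg ∈ conditioning set.
  P3: blocked at fork node Dg ∈ conditioning set.
  P4: blocked at fork node Dg ∈ conditioning set.
  P5: blocked at fork node Dg ∈ conditioning set.
  P6: blocked at collider Hz (neither it nor any descendant is in the conditioning set).
  P7: blocked at collider Hz (neither it nor any descendant is in the conditioning set).
{Dg} contains no descendant of Bb and blocks every backdoor path.
No other singleton works — e.g. {Sz} leaves P2 open — so {Dg} is the unique smallest valid adjustment set.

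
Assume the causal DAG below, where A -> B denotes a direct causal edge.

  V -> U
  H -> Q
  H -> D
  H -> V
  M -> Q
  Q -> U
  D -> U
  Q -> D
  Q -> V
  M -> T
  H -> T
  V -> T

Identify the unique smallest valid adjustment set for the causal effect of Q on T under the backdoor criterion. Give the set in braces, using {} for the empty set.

{H, M}

Variables eligible for adjustment (non-descendants of Q, excluding Q and T): {H, M}.
Backdoor paths from Q to T:
  P1: Q <- M -> T
  P2: Q <- H -> D -> U <- V -> T
  P3: Q <- H -> V -> T
  P4: Q <- H -> T
The empty set is not sufficient: P1 (Q <- M -> T) has no collider blocking it and no conditioned non-collider, so it is open.
Try {H, M}:
  P1: blocked at fork node M ∈ conditioning set.
  P2: blocked at fork node H ∈ conditioning set.
  P3: blocked at fork node H ∈ conditioning set.
  P4: blocked at fork node H ∈ conditioning set.
{H, M} contains no descendant of Q and blocks every backdoor path.
Every element of {H, M} is needed (dropping H leaves P3 open; dropping M leaves P1 open), so no proper subset is valid.
Among all size-2 subsets of the eligible variables, only {H, M} blocks every backdoor path, so it is the unique smallest valid adjustment set.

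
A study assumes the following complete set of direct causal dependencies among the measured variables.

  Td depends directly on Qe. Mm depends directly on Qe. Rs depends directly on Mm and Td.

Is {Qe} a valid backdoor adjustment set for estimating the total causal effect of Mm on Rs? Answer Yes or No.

Yes

Backdoor paths from Mm to Rs (paths whose first edge points into Mm):
  P1: Mm <- Qe -> Td -> Rs
Condition 1 (no descendant of Mm in the set): holds — descendants of Mm are {Rs}; none are in {Qe}.
Condition 2 (every backdoor path blocked by {Qe}):
  P1: blocked at fork node Qe ∈ conditioning set.
{Qe} satisfies the backdoor criterion.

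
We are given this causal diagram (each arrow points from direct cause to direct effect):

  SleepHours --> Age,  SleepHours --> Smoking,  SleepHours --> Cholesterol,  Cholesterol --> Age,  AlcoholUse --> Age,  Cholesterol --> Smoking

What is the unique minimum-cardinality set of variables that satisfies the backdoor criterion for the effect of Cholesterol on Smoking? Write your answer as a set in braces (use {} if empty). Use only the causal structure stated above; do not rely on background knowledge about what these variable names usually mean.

{SleepHours}

Variables eligible for adjustment (non-descendants of Cholesterol, excluding Cholesterol and Smoking): {AlcoholUse, SleepHours}.
Backdoor paths from Cholesterol to Smoking:
  P1: Cholesterol <- SleepHours -> Smoking
The empty set is not sufficient: P1 (Cholesterol <- SleepHours -> Smoking) has no collider blocking it and no conditioned non-collider, so it is open.
Try {SleepHours}:
  P1: blocked at fork node SleepHours ∈ conditioning set.
{SleepHours} contains no descendant of Cholesterol and blocks every backdoor path.
No other singleton works — e.g. {AlcoholUse} leaves P1 open — so {SleepHours} is the unique smallest valid adjustment set.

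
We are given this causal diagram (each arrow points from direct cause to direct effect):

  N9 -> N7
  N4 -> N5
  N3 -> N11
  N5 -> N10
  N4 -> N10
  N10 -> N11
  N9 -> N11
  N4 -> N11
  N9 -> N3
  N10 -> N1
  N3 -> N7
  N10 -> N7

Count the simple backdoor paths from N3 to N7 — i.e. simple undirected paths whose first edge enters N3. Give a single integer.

A backdoor path from N3 to N7 is any simple undirected path whose first edge points into N3 (i.e. leaves N3 via a parent).
Parents of N3: {N9}.
Enumerating:
  P1: N3 <- N9 -> N7
  P2: N3 <- N9 -> N11 <- N4 -> N5 -> N10 -> N7
  P3: N3 <- N9 -> N11 <- N4 -> N10 -> N7
  P4: N3 <- N9 -> N11 <- N10 -> N7
That exhausts the simple backdoor paths. Count: 4.

4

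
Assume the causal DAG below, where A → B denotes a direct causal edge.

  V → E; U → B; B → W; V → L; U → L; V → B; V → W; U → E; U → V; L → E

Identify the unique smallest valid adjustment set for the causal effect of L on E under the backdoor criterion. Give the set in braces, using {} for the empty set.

{U, V}

Variables eligible for adjustment (non-descendants of L, excluding L and E): {B, U, V, W}.
Backdoor paths from L to E:
  P1: L <- U -> V -> E
  P2: L <- U -> B <- V -> E
  P3: L <- U -> B -> W <- V -> E
  P4: L <- U -> E
  P5: L <- V <- U -> E
  P6: L <- V -> B <- U -> E
  P7: L <- V -> W <- B <- U -> E
  P8: L <- V -> E
The empty set is not sufficient: P1 (L <- U -> V -> E) has no collider blocking it and no conditioned non-collider, so it is open.
Try {U, V}:
  P1: blocked at fork node U ∈ conditioning set.
  P2: blocked at fork node U ∈ conditioning set.
  P3: blocked at fork node U ∈ conditioning set.
  P4: blocked at fork node U ∈ conditioning set.
  P5: blocked at chain node V ∈ conditioning set.
  P6: blocked at fork node V ∈ conditioning set.
  P7: blocked at fork node V ∈ conditioning set.
  P8: blocked at fork node V ∈ conditioning set.
{U, V} contains no descendant of L and blocks every backdoor path.
Every element of {U, V} is needed (dropping U leaves P4 open; dropping V leaves P8 open), so no proper subset is valid.
Among all size-2 subsets of the eligible variables, only {U, V} blocks every backdoor path, so it is the unique smallest valid adjustment set.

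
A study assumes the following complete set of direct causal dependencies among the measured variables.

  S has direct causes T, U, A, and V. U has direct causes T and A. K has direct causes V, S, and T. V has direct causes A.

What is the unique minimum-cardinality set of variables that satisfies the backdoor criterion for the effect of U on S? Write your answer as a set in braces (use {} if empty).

{A, T}

Variables eligible for adjustment (non-descendants of U, excluding U and S): {A, T, V}.
Backdoor paths from U to S:
  P1: U <- A -> V -> S
  P2: U <- A -> V -> K <- T -> S
  P3: U <- A -> V -> K <- S
  P4: U <- A -> S
  P5: U <- T -> S
  P6: U <- T -> K <- V <- A -> S
  P7: U <- T -> K <- V -> S
  P8: U <- T -> K <- S
The empty set is not sufficient: P1 (U <- A -> V -> S) has no collider blocking it and no conditioned non-collider, so it is open.
Try {A, T}:
  P1: blocked at fork node A ∈ conditioning set.
  P2: blocked at fork node A ∈ conditioning set.
  P3: blocked at fork node A ∈ conditioning set.
  P4: blocked at fork node A ∈ conditioning set.
  P5: blocked at fork node T ∈ conditioning set.
  P6: blocked at fork node T ∈ conditioning set.
  P7: blocked at fork node T ∈ conditioning set.
  P8: blocked at fork node T ∈ conditioning set.
{A, T} contains no descendant of U and blocks every backdoor path.
Every element of {A, T} is needed (dropping A leaves P1 open; dropping T leaves P5 open), so no proper subset is valid.
Among all size-2 subsets of the eligible variables, only {A, T} blocks every backdoor path, so it is the unique smallest valid adjustment set.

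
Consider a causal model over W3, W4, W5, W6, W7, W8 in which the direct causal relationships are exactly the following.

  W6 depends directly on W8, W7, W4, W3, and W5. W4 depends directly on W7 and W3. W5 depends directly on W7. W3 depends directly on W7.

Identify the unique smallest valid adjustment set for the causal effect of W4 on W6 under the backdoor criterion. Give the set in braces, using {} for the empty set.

Variables eligible for adjustment (non-descendants of W4, excluding W4 and W6): {W3, W5, W7, W8}.
Backdoor paths from W4 to W6:
  P1: W4 <- W7 -> W5 -> W6
  P2: W4 <- W7 -> W3 -> W6
  P3: W4 <- W7 -> W6
  P4: W4 <- W3 <- W7 -> W5 -> W6
  P5: W4 <- W3 <- W7 -> W6
  P6: W4 <- W3 -> W6
The empty set is not sufficient: P1 (W4 <- W7 -> W5 -> W6) has no collider blocking it and no conditioned non-collider, so it is open.
Try {W3, W7}:
  P1: blocked at fork node W7 ∈ conditioning set.
  P2: blocked at fork node W7 ∈ conditioning set.
  P3: blocked at fork node W7 ∈ conditioning set.
  P4: blocked at chain node W3 ∈ conditioning set.
  P5: blocked at chain node W3 ∈ conditioning set.
  P6: blocked at fork node W3 ∈ conditioning set.
{W3, W7} contains no descendant of W4 and blocks every backdoor path.
Every element of {W3, W7} is needed (dropping W3 leaves P6 open; dropping W7 leaves P1 open), so no proper subset is valid.
Among all size-2 subsets of the eligible variables, only {W3, W7} blocks every backdoor path, so it is the unique smallest valid adjustment set.

{W3, W7}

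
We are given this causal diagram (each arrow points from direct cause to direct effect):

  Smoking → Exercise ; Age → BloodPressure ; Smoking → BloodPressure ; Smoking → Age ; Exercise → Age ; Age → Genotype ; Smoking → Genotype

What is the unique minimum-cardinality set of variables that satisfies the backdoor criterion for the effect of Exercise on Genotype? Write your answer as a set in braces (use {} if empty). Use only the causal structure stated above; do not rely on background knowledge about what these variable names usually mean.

Variables eligible for adjustment (non-descendants of Exercise, excluding Exercise and Genotype): {Smoking}.
Backdoor paths from Exercise to Genotype:
  P1: Exercise <- Smoking -> Age -> Genotype
  P2: Exercise <- Smoking -> Genotype
  P3: Exercise <- Smoking -> BloodPressure <- Age -> Genotype
The empty set is not sufficient: P1 (Exercise <- Smoking -> Age -> Genotype) has no collider blocking it and no conditioned non-collider, so it is open.
Try {Smoking}:
  P1: blocked at fork node Smoking ∈ conditioning set.
  P2: blocked at fork node Smoking ∈ conditioning set.
  P3: blocked at fork node Smoking ∈ conditioning set.
{Smoking} contains no descendant of Exercise and blocks every backdoor path.
{Smoking} is the unique smallest valid adjustment set.

{Smoking}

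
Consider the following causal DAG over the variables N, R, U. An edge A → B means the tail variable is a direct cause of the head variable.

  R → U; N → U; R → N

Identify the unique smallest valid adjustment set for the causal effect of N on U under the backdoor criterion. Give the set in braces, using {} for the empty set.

Variables eligible for adjustment (non-descendants of N, excluding N and U): {R}.
Backdoor paths from N to U:
  P1: N <- R -> U
The empty set is not sufficient: P1 (N <- R -> U) has no collider blocking it and no conditioned non-collider, so it is open.
Try {R}:
  P1: blocked at fork node R ∈ conditioning set.
{R} contains no descendant of N and blocks every backdoor path.
{R} is the unique smallest valid adjustment set.

{R}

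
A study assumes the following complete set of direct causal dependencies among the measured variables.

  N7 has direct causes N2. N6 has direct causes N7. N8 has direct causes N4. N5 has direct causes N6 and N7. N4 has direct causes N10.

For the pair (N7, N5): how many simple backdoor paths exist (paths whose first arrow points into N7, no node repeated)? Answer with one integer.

A backdoor path from N7 to N5 is any simple undirected path whose first edge points into N7 (i.e. leaves N7 via a parent).
Parents of N7: {N2}.
No simple path from any parent of N7 reaches N5 without revisiting N7, so there are no backdoor paths.

0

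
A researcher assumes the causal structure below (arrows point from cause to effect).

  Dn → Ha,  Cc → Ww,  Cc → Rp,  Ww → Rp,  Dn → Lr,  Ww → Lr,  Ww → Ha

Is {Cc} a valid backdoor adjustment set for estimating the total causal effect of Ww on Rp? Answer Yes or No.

Yes

Backdoor paths from Ww to Rp (paths whose first edge points into Ww):
  P1: Ww <- Cc -> Rp
Condition 1 (no descendant of Ww in the set): holds — descendants of Ww are {Ha, Lr, Rp}; none are in {Cc}.
Condition 2 (every backdoor path blocked by {Cc}):
  P1: blocked at fork node Cc ∈ conditioning set.
{Cc} satisfies the backdoor criterion.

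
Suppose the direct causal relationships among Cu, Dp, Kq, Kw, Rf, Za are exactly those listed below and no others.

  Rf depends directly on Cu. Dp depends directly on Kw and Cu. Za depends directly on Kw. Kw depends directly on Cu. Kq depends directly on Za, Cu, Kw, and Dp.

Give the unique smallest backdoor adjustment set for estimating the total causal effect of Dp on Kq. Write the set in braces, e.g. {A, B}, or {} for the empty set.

{Cu, Kw}

Variables eligible for adjustment (non-descendants of Dp, excluding Dp and Kq): {Cu, Kw, Rf, Za}.
Backdoor paths from Dp to Kq:
  P1: Dp <- Cu -> Kw -> Za -> Kq
  P2: Dp <- Cu -> Kw -> Kq
  P3: Dp <- Cu -> Kq
  P4: Dp <- Kw <- Cu -> Kq
  P5: Dp <- Kw -> Za -> Kq
  P6: Dp <- Kw -> Kq
The empty set is not sufficient: P1 (Dp <- Cu -> Kw -> Za -> Kq) has no collider blocking it and no conditioned non-collider, so it is open.
Try {Cu, Kw}:
  P1: blocked at fork node Cu ∈ conditioning set.
  P2: blocked at fork node Cu ∈ conditioning set.
  P3: blocked at fork node Cu ∈ conditioning set.
  P4: blocked at chain node Kw ∈ conditioning set.
  P5: blocked at fork node Kw ∈ conditioning set.
  P6: blocked at fork node Kw ∈ conditioning set.
{Cu, Kw} contains no descendant of Dp and blocks every backdoor path.
Every element of {Cu, Kw} is needed (dropping Cu leaves P3 open; dropping Kw leaves P5 open), so no proper subset is valid.
Among all size-2 subsets of the eligible variables, only {Cu, Kw} blocks every backdoor path, so it is the unique smallest valid adjustment set.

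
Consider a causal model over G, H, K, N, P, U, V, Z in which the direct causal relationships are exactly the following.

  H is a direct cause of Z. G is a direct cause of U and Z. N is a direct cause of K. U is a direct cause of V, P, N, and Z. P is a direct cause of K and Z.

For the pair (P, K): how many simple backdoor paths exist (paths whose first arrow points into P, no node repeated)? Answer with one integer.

A backdoor path from P to K is any simple undirected path whose first edge points into P (i.e. leaves P via a parent).
Parents of P: {U}.
Enumerating:
  P1: P <- U -> N -> K
That exhausts the simple backdoor paths. Count: 1.

1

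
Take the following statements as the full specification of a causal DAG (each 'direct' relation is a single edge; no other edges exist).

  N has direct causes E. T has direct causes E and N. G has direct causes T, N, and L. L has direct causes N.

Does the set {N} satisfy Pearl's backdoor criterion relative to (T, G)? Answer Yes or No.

Backdoor paths from T to G (paths whose first edge points into T):
  P1: T <- E -> N -> L -> G
  P2: T <- E -> N -> G
  P3: T <- N -> L -> G
  P4: T <- N -> G
Condition 1 (no descendant of T in the set): holds — descendants of T are {G}; none are in {N}.
Condition 2 (every backdoor path blocked by {N}):
  P1: blocked at chain node N ∈ conditioning set.
  P2: blocked at chain node N ∈ conditioning set.
  P3: blocked at fork node N ∈ conditioning set.
  P4: blocked at fork node N ∈ conditioning set.
{N} satisfies the backdoor criterion.

Yes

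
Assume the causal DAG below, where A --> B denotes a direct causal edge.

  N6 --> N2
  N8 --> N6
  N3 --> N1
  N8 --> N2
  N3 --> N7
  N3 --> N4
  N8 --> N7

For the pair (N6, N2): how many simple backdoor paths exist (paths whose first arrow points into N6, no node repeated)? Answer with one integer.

A backdoor path from N6 to N2 is any simple undirected path whose first edge points into N6 (i.e. leaves N6 via a parent).
Parents of N6: {N8}.
Enumerating:
  P1: N6 <- N8 -> N2
That exhausts the simple backdoor paths. Count: 1.

1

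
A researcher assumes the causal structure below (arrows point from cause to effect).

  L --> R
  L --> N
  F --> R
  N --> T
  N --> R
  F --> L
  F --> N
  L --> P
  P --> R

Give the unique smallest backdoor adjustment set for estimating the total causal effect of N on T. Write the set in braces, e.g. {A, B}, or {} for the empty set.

Variables eligible for adjustment (non-descendants of N, excluding N and T): {F, L, P}.
Backdoor paths from N to T:
  (none)
With no backdoor paths the empty set already satisfies the criterion, and it is trivially minimal.

{}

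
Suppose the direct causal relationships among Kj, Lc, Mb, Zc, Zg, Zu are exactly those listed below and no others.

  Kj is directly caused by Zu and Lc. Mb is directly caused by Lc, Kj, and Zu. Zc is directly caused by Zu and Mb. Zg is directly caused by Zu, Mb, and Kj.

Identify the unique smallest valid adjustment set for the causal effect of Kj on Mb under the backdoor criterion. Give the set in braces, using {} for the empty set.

Variables eligible for adjustment (non-descendants of Kj, excluding Kj and Mb): {Lc, Zu}.
Backdoor paths from Kj to Mb:
  P1: Kj <- Zu -> Mb
  P2: Kj <- Zu -> Zg <- Mb
  P3: Kj <- Zu -> Zc <- Mb
  P4: Kj <- Lc -> Mb
The empty set is not sufficient: P1 (Kj <- Zu -> Mb) has no collider blocking it and no conditioned non-collider, so it is open.
Try {Lc, Zu}:
  P1: blocked at fork node Zu ∈ conditioning set.
  P2: blocked at fork node Zu ∈ conditioning set.
  P3: blocked at fork node Zu ∈ conditioning set.
  P4: blocked at fork node Lc ∈ conditioning set.
{Lc, Zu} contains no descendant of Kj and blocks every backdoor path.
Every element of {Lc, Zu} is needed (dropping Lc leaves P4 open; dropping Zu leaves P1 open), so no proper subset is valid.
Among all size-2 subsets of the eligible variables, only {Lc, Zu} blocks every backdoor path, so it is the unique smallest valid adjustment set.

{Lc, Zu}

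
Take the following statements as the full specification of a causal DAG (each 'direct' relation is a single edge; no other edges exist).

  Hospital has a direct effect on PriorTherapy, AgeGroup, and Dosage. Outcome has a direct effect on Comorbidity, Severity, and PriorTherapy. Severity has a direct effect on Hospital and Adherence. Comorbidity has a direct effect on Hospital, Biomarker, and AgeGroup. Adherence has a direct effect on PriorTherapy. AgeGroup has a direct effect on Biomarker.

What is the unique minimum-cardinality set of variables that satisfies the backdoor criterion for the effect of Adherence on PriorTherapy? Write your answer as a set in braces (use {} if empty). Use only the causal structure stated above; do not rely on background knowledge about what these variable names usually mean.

Variables eligible for adjustment (non-descendants of Adherence, excluding Adherence and PriorTherapy): {AgeGroup, Biomarker, Comorbidity, Dosage, Hospital, Outcome, Severity}.
Backdoor paths from Adherence to PriorTherapy:
  P1: Adherence <- Severity <- Outcome -> Comorbidity -> Hospital -> PriorTherapy
  P2: Adherence <- Severity <- Outcome -> Comorbidity -> AgeGroup <- Hospital -> PriorTherapy
  P3: Adherence <- Severity <- Outcome -> Comorbidity -> Biomarker <- AgeGroup <- Hospital -> PriorTherapy
  P4: Adherence <- Severity <- Outcome -> PriorTherapy
  P5: Adherence <- Severity -> Hospital <- Comorbidity <- Outcome -> PriorTherapy
  P6: Adherence <- Severity -> Hospital -> AgeGroup <- Comorbidity <- Outcome -> PriorTherapy
  P7: Adherence <- Severity -> Hospital -> AgeGroup -> Biomarker <- Comorbidity <- Outcome -> PriorTherapy
  P8: Adherence <- Severity -> Hospital -> PriorTherapy
The empty set is not sufficient: P1 (Adherence <- Severity <- Outcome -> Comorbidity -> Hospital -> PriorTherapy) has no collider blocking it and no conditioned non-collider, so it is open.
Try {Severity}:
  P1: blocked at chain node Severity ∈ conditioning set.
  P2: blocked at chain node Severity ∈ conditioning set.
  P3: blocked at chain node Severity ∈ conditioning set.
  P4: blocked at chain node Severity ∈ conditioning set.
  P5: blocked at fork node Severity ∈ conditioning set.
  P6: blocked at fork node Severity ∈ conditioning set.
  P7: blocked at fork node Severity ∈ conditioning set.
  P8: blocked at fork node Severity ∈ conditioning set.
{Severity} contains no descendant of Adherence and blocks every backdoor path.
No other singleton works — e.g. {Outcome} leaves P8 open — so {Severity} is the unique smallest valid adjustment set.

{Severity}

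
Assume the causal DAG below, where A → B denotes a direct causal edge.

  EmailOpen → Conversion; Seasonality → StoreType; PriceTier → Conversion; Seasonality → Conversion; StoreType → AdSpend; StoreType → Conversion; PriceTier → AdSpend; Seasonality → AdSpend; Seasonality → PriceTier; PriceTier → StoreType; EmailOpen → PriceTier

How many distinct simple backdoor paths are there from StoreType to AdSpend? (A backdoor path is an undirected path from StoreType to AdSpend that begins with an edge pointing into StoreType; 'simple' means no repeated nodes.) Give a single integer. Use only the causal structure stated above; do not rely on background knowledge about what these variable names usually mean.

8

A backdoor path from StoreType to AdSpend is any simple undirected path whose first edge points into StoreType (i.e. leaves StoreType via a parent).
Parents of StoreType: {PriceTier, Seasonality}.
Enumerating:
  P1: StoreType <- Seasonality -> PriceTier -> AdSpend
  P2: StoreType <- Seasonality -> AdSpend
  P3: StoreType <- Seasonality -> Conversion <- EmailOpen -> PriceTier -> AdSpend
  P4: StoreType <- Seasonality -> Conversion <- PriceTier -> AdSpend
  P5: StoreType <- PriceTier <- Seasonality -> AdSpend
  P6: StoreType <- PriceTier <- EmailOpen -> Conversion <- Seasonality -> AdSpend
  P7: StoreType <- PriceTier -> AdSpend
  P8: StoreType <- PriceTier -> Conversion <- Seasonality -> AdSpend
That exhausts the simple backdoor paths. Count: 8.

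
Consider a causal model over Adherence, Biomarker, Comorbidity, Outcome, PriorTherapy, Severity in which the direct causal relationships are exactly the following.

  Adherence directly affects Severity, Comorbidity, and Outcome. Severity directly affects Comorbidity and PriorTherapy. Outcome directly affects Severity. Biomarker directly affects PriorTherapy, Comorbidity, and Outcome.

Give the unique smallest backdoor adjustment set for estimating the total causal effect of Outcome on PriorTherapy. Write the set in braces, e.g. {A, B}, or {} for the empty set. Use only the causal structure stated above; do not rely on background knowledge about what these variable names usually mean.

{Adherence, Biomarker}

Variables eligible for adjustment (non-descendants of Outcome, excluding Outcome and PriorTherapy): {Adherence, Biomarker}.
Backdoor paths from Outcome to PriorTherapy:
  P1: Outcome <- Adherence -> Severity -> Comorbidity <- Biomarker -> PriorTherapy
  P2: Outcome <- Adherence -> Severity -> PriorTherapy
  P3: Outcome <- Adherence -> Comorbidity <- Biomarker -> PriorTherapy
  P4: Outcome <- Adherence -> Comorbidity <- Severity -> PriorTherapy
  P5: Outcome <- Biomarker -> Comorbidity <- Adherence -> Severity -> PriorTherapy
  P6: Outcome <- Biomarker -> Comorbidity <- Severity -> PriorTherapy
  P7: Outcome <- Biomarker -> PriorTherapy
The empty set is not sufficient: P2 (Outcome <- Adherence -> Severity -> PriorTherapy) has no collider blocking it and no conditioned non-collider, so it is open.
Try {Adherence, Biomarker}:
  P1: blocked at fork node Adherence ∈ conditioning set.
  P2: blocked at fork node Adherence ∈ conditioning set.
  P3: blocked at fork node Adherence ∈ conditioning set.
  P4: blocked at fork node Adherence ∈ conditioning set.
  P5: blocked at fork node Biomarker ∈ conditioning set.
  P6: blocked at fork node Biomarker ∈ conditioning set.
  P7: blocked at fork node Biomarker ∈ conditioning set.
{Adherence, Biomarker} contains no descendant of Outcome and blocks every backdoor path.
Every element of {Adherence, Biomarker} is needed (dropping Adherence leaves P2 open; dropping Biomarker leaves P7 open), so no proper subset is valid.
Among all size-2 subsets of the eligible variables, only {Adherence, Biomarker} blocks every backdoor path, so it is the unique smallest valid adjustment set.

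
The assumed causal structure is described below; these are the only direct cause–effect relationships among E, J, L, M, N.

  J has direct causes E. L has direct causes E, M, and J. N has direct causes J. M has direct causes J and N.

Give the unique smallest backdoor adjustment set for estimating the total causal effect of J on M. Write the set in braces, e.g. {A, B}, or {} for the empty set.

{}

Variables eligible for adjustment (non-descendants of J, excluding J and M): {E}.
Backdoor paths from J to M:
  P1: J <- E -> L <- M
Each backdoor path contains an unconditioned collider, so every path is already blocked with the empty conditioning set:
  P1: blocked at collider L (neither it nor any descendant is in the conditioning set).
The empty set is therefore the unique smallest valid set.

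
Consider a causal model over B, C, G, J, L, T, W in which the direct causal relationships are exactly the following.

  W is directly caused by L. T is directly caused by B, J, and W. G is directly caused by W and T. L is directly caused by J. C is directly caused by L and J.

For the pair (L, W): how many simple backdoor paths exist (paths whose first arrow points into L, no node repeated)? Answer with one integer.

2

A backdoor path from L to W is any simple undirected path whose first edge points into L (i.e. leaves L via a parent).
Parents of L: {J}.
Enumerating:
  P1: L <- J -> T <- W
  P2: L <- J -> T -> G <- W
That exhausts the simple backdoor paths. Count: 2.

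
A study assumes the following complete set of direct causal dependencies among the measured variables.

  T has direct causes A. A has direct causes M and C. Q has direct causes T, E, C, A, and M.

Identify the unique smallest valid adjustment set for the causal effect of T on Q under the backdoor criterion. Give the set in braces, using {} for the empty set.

{A}

Variables eligible for adjustment (non-descendants of T, excluding T and Q): {A, C, E, M}.
Backdoor paths from T to Q:
  P1: T <- A <- M -> Q
  P2: T <- A <- C -> Q
  P3: T <- A -> Q
The empty set is not sufficient: P1 (T <- A <- M -> Q) has no collider blocking it and no conditioned non-collider, so it is open.
Try {A}:
  P1: blocked at chain node A ∈ conditioning set.
  P2: blocked at chain node A ∈ conditioning set.
  P3: blocked at fork node A ∈ conditioning set.
{A} contains no descendant of T and blocks every backdoor path.
No other singleton works — e.g. {E} leaves P1 open — so {A} is the unique smallest valid adjustment set.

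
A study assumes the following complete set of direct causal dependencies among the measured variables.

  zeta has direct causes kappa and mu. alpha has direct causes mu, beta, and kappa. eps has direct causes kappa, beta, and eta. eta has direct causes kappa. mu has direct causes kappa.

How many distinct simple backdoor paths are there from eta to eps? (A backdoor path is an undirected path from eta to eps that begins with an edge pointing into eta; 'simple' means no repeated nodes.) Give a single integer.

4

A backdoor path from eta to eps is any simple undirected path whose first edge points into eta (i.e. leaves eta via a parent).
Parents of eta: {kappa}.
Enumerating:
  P1: eta <- kappa -> mu -> alpha <- beta -> eps
  P2: eta <- kappa -> alpha <- beta -> eps
  P3: eta <- kappa -> eps
  P4: eta <- kappa -> zeta <- mu -> alpha <- beta -> eps
That exhausts the simple backdoor paths. Count: 4.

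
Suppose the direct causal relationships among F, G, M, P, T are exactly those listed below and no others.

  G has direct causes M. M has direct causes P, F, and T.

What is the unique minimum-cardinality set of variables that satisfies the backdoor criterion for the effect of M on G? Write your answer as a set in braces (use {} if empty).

Variables eligible for adjustment (non-descendants of M, excluding M and G): {F, P, T}.
Backdoor paths from M to G:
  (none)
With no backdoor paths the empty set already satisfies the criterion, and it is trivially minimal.

{}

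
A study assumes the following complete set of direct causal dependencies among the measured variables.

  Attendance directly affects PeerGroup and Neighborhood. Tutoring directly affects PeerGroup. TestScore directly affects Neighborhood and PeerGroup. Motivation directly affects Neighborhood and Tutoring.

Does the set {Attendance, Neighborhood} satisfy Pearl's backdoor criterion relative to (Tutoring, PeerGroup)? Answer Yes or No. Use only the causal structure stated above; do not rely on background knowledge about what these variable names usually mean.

Backdoor paths from Tutoring to PeerGroup (paths whose first edge points into Tutoring):
  P1: Tutoring <- Motivation -> Neighborhood <- TestScore -> PeerGroup
  P2: Tutoring <- Motivation -> Neighborhood <- Attendance -> PeerGroup
Condition 1 (no descendant of Tutoring in the set): holds — descendants of Tutoring are {PeerGroup}; none are in {Attendance, Neighborhood}.
Condition 2 (every backdoor path blocked by {Attendance, Neighborhood}):
  P1: open — collider(s) Neighborhood are conditioned on (or have a conditioned descendant) and no non-collider on the path is in the set.
  P2: blocked at fork node Attendance ∈ conditioning set.
{Attendance, Neighborhood} does not satisfy the backdoor criterion.

No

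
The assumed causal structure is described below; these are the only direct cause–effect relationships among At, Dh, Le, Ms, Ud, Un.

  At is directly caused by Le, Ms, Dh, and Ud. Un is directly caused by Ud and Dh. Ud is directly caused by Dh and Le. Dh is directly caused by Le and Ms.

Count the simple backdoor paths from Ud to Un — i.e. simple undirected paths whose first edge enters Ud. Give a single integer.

A backdoor path from Ud to Un is any simple undirected path whose first edge points into Ud (i.e. leaves Ud via a parent).
Parents of Ud: {Dh, Le}.
Enumerating:
  P1: Ud <- Le -> Dh -> Un
  P2: Ud <- Le -> At <- Ms -> Dh -> Un
  P3: Ud <- Le -> At <- Dh -> Un
  P4: Ud <- Dh -> Un
That exhausts the simple backdoor paths. Count: 4.

4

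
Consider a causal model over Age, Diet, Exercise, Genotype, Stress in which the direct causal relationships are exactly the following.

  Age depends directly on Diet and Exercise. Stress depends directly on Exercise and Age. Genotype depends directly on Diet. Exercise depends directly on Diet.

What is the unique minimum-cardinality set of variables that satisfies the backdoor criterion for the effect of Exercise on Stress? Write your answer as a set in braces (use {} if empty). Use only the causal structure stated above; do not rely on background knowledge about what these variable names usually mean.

Variables eligible for adjustment (non-descendants of Exercise, excluding Exercise and Stress): {Diet, Genotype}.
Backdoor paths from Exercise to Stress:
  P1: Exercise <- Diet -> Age -> Stress
The empty set is not sufficient: P1 (Exercise <- Diet -> Age -> Stress) has no collider blocking it and no conditioned non-collider, so it is open.
Try {Diet}:
  P1: blocked at fork node Diet ∈ conditioning set.
{Diet} contains no descendant of Exercise and blocks every backdoor path.
No other singleton works — e.g. {Genotype} leaves P1 open — so {Diet} is the unique smallest valid adjustment set.

{Diet}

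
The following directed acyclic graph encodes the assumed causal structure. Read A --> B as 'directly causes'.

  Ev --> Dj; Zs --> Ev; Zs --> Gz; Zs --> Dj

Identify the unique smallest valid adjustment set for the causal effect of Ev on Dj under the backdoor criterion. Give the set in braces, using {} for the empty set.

{Zs}

Variables eligible for adjustment (non-descendants of Ev, excluding Ev and Dj): {Gz, Zs}.
Backdoor paths from Ev to Dj:
  P1: Ev <- Zs -> Dj
The empty set is not sufficient: P1 (Ev <- Zs -> Dj) has no collider blocking it and no conditioned non-collider, so it is open.
Try {Zs}:
  P1: blocked at fork node Zs ∈ conditioning set.
{Zs} contains no descendant of Ev and blocks every backdoor path.
No other singleton works — e.g. {Gz} leaves P1 open — so {Zs} is the unique smallest valid adjustment set.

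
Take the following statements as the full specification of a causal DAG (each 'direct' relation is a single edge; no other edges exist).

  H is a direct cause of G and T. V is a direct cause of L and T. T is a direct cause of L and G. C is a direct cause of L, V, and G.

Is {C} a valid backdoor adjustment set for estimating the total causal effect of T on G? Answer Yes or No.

No

Backdoor paths from T to G (paths whose first edge points into T):
  P1: T <- V <- C -> G
  P2: T <- V -> L <- C -> G
  P3: T <- H -> G
Condition 1 (no descendant of T in the set): holds — descendants of T are {G, L}; none are in {C}.
Condition 2 (every backdoor path blocked by {C}):
  P1: blocked at fork node C ∈ conditioning set.
  P2: blocked at collider L (neither it nor any descendant is in the conditioning set).
  P3: open — no interior node is in the conditioning set.
{C} does not satisfy the backdoor criterion.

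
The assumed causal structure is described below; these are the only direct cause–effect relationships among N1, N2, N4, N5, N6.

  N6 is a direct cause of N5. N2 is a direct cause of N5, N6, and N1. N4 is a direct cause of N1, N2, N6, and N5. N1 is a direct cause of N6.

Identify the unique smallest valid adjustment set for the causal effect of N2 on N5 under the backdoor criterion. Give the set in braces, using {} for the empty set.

Variables eligible for adjustment (non-descendants of N2, excluding N2 and N5): {N4}.
Backdoor paths from N2 to N5:
  P1: N2 <- N4 -> N1 -> N6 -> N5
  P2: N2 <- N4 -> N6 -> N5
  P3: N2 <- N4 -> N5
The empty set is not sufficient: P1 (N2 <- N4 -> N1 -> N6 -> N5) has no collider blocking it and no conditioned non-collider, so it is open.
Try {N4}:
  P1: blocked at fork node N4 ∈ conditioning set.
  P2: blocked at fork node N4 ∈ conditioning set.
  P3: blocked at fork node N4 ∈ conditioning set.
{N4} contains no descendant of N2 and blocks every backdoor path.
{N4} is the unique smallest valid adjustment set.

{N4}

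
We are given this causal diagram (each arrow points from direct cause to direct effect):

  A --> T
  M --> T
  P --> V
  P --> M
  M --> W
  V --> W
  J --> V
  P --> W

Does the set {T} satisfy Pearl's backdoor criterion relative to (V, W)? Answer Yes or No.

No

Backdoor paths from V to W (paths whose first edge points into V):
  P1: V <- P -> M -> W
  P2: V <- P -> W
Condition 1 (no descendant of V in the set): holds — descendants of V are {W}; none are in {T}.
Condition 2 (every backdoor path blocked by {T}):
  P1: open — no interior node is in the conditioning set.
  P2: open — no interior node is in the conditioning set.
{T} does not satisfy the backdoor criterion.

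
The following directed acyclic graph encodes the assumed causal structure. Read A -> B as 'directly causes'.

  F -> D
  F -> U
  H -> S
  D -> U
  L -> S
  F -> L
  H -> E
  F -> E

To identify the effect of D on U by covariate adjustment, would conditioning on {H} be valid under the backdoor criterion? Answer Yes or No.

No

Backdoor paths from D to U (paths whose first edge points into D):
  P1: D <- F -> U
Condition 1 (no descendant of D in the set): holds — descendants of D are {U}; none are in {H}.
Condition 2 (every backdoor path blocked by {H}):
  P1: open — no interior node is in the conditioning set.
{H} does not satisfy the backdoor criterion.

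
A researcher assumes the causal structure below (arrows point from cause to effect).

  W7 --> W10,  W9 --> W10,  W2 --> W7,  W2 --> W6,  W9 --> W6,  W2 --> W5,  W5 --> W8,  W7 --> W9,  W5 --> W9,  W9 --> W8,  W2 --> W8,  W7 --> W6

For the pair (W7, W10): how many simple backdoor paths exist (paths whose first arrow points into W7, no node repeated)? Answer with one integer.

A backdoor path from W7 to W10 is any simple undirected path whose first edge points into W7 (i.e. leaves W7 via a parent).
Parents of W7: {W2}.
Enumerating:
  P1: W7 <- W2 -> W5 -> W9 -> W10
  P2: W7 <- W2 -> W5 -> W8 <- W9 -> W10
  P3: W7 <- W2 -> W6 <- W9 -> W10
  P4: W7 <- W2 -> W8 <- W5 -> W9 -> W10
  P5: W7 <- W2 -> W8 <- W9 -> W10
That exhausts the simple backdoor paths. Count: 5.

5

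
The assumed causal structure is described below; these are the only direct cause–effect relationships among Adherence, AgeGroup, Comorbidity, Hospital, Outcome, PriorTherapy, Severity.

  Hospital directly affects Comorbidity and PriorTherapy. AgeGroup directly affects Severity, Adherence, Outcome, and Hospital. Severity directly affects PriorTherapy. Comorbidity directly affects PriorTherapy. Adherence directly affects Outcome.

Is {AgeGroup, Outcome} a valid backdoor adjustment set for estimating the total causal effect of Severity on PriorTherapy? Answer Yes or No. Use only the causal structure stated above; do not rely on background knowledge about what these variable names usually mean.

Yes

Backdoor paths from Severity to PriorTherapy (paths whose first edge points into Severity):
  P1: Severity <- AgeGroup -> Hospital -> Comorbidity -> PriorTherapy
  P2: Severity <- AgeGroup -> Hospital -> PriorTherapy
Condition 1 (no descendant of Severity in the set): holds — descendants of Severity are {PriorTherapy}; none are in {AgeGroup, Outcome}.
Condition 2 (every backdoor path blocked by {AgeGroup, Outcome}):
  P1: blocked at fork node AgeGroup ∈ conditioning set.
  P2: blocked at fork node AgeGroup ∈ conditioning set.
{AgeGroup, Outcome} satisfies the backdoor criterion.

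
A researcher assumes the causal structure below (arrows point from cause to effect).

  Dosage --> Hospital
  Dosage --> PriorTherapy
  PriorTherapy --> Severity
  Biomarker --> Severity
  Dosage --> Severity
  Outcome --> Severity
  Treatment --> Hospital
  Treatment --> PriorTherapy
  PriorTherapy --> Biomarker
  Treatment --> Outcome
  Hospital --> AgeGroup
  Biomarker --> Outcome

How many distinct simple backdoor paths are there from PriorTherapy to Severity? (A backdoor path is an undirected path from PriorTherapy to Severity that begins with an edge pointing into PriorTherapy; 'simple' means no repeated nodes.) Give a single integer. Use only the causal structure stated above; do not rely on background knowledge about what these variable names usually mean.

A backdoor path from PriorTherapy to Severity is any simple undirected path whose first edge points into PriorTherapy (i.e. leaves PriorTherapy via a parent).
Parents of PriorTherapy: {Dosage, Treatment}.
Enumerating:
  P1: PriorTherapy <- Treatment -> Outcome <- Biomarker -> Severity
  P2: PriorTherapy <- Treatment -> Outcome -> Severity
  P3: PriorTherapy <- Treatment -> Hospital <- Dosage -> Severity
  P4: PriorTherapy <- Dosage -> Severity
  P5: PriorTherapy <- Dosage -> Hospital <- Treatment -> Outcome <- Biomarker -> Severity
  P6: PriorTherapy <- Dosage -> Hospital <- Treatment -> Outcome -> Severity
That exhausts the simple backdoor paths. Count: 6.

6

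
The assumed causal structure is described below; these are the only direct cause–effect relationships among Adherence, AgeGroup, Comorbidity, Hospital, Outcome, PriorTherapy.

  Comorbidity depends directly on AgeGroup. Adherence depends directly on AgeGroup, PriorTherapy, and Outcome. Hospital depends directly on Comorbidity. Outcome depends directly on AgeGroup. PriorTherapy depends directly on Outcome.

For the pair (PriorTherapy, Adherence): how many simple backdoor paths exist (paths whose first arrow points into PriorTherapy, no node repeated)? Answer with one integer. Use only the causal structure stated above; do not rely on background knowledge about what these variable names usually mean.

2

A backdoor path from PriorTherapy to Adherence is any simple undirected path whose first edge points into PriorTherapy (i.e. leaves PriorTherapy via a parent).
Parents of PriorTherapy: {Outcome}.
Enumerating:
  P1: PriorTherapy <- Outcome <- AgeGroup -> Adherence
  P2: PriorTherapy <- Outcome -> Adherence
That exhausts the simple backdoor paths. Count: 2.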